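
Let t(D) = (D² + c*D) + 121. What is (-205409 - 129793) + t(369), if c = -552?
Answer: -402608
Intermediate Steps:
t(D) = 121 + D² - 552*D (t(D) = (D² - 552*D) + 121 = 121 + D² - 552*D)
(-205409 - 129793) + t(369) = (-205409 - 129793) + (121 + 369² - 552*369) = -335202 + (121 + 136161 - 203688) = -335202 - 67406 = -402608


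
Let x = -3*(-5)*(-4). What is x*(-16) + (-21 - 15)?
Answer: 924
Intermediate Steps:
x = -60 (x = 15*(-4) = -60)
x*(-16) + (-21 - 15) = -60*(-16) + (-21 - 15) = 960 - 36 = 924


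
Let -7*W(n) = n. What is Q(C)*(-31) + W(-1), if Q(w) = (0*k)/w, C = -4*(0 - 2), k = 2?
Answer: 1/7 ≈ 0.14286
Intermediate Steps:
W(n) = -n/7
C = 8 (C = -4*(-2) = 8)
Q(w) = 0 (Q(w) = (0*2)/w = 0/w = 0)
Q(C)*(-31) + W(-1) = 0*(-31) - 1/7*(-1) = 0 + 1/7 = 1/7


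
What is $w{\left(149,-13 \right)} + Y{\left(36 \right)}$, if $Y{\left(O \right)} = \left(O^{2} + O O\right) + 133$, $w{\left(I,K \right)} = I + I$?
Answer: $3023$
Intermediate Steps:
$w{\left(I,K \right)} = 2 I$
$Y{\left(O \right)} = 133 + 2 O^{2}$ ($Y{\left(O \right)} = \left(O^{2} + O^{2}\right) + 133 = 2 O^{2} + 133 = 133 + 2 O^{2}$)
$w{\left(149,-13 \right)} + Y{\left(36 \right)} = 2 \cdot 149 + \left(133 + 2 \cdot 36^{2}\right) = 298 + \left(133 + 2 \cdot 1296\right) = 298 + \left(133 + 2592\right) = 298 + 2725 = 3023$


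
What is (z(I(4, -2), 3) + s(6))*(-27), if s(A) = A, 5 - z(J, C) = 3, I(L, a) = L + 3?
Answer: -216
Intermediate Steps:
I(L, a) = 3 + L
z(J, C) = 2 (z(J, C) = 5 - 1*3 = 5 - 3 = 2)
(z(I(4, -2), 3) + s(6))*(-27) = (2 + 6)*(-27) = 8*(-27) = -216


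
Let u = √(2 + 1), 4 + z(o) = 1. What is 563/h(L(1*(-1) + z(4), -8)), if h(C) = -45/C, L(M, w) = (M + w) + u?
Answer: 2252/15 - 563*√3/45 ≈ 128.46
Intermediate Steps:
z(o) = -3 (z(o) = -4 + 1 = -3)
u = √3 ≈ 1.7320
L(M, w) = M + w + √3 (L(M, w) = (M + w) + √3 = M + w + √3)
563/h(L(1*(-1) + z(4), -8)) = 563/((-45/((1*(-1) - 3) - 8 + √3))) = 563/((-45/((-1 - 3) - 8 + √3))) = 563/((-45/(-4 - 8 + √3))) = 563/((-45/(-12 + √3))) = 563*(4/15 - √3/45) = 2252/15 - 563*√3/45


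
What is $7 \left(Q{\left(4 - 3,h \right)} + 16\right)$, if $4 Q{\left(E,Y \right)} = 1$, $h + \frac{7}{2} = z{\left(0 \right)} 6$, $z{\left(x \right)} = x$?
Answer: $\frac{455}{4} \approx 113.75$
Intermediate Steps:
$h = - \frac{7}{2}$ ($h = - \frac{7}{2} + 0 \cdot 6 = - \frac{7}{2} + 0 = - \frac{7}{2} \approx -3.5$)
$Q{\left(E,Y \right)} = \frac{1}{4}$ ($Q{\left(E,Y \right)} = \frac{1}{4} \cdot 1 = \frac{1}{4}$)
$7 \left(Q{\left(4 - 3,h \right)} + 16\right) = 7 \left(\frac{1}{4} + 16\right) = 7 \cdot \frac{65}{4} = \frac{455}{4}$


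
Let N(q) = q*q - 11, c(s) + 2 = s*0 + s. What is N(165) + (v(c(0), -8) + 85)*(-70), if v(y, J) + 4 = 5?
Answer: 21194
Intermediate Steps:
c(s) = -2 + s (c(s) = -2 + (s*0 + s) = -2 + (0 + s) = -2 + s)
v(y, J) = 1 (v(y, J) = -4 + 5 = 1)
N(q) = -11 + q² (N(q) = q² - 11 = -11 + q²)
N(165) + (v(c(0), -8) + 85)*(-70) = (-11 + 165²) + (1 + 85)*(-70) = (-11 + 27225) + 86*(-70) = 27214 - 6020 = 21194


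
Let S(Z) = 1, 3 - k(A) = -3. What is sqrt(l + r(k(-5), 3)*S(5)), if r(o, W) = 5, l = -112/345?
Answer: sqrt(556485)/345 ≈ 2.1623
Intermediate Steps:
k(A) = 6 (k(A) = 3 - 1*(-3) = 3 + 3 = 6)
l = -112/345 (l = -112*1/345 = -112/345 ≈ -0.32464)
sqrt(l + r(k(-5), 3)*S(5)) = sqrt(-112/345 + 5*1) = sqrt(-112/345 + 5) = sqrt(1613/345) = sqrt(556485)/345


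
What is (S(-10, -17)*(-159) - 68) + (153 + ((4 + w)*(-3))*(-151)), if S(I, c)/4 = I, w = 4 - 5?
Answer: 7804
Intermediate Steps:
w = -1
S(I, c) = 4*I
(S(-10, -17)*(-159) - 68) + (153 + ((4 + w)*(-3))*(-151)) = ((4*(-10))*(-159) - 68) + (153 + ((4 - 1)*(-3))*(-151)) = (-40*(-159) - 68) + (153 + (3*(-3))*(-151)) = (6360 - 68) + (153 - 9*(-151)) = 6292 + (153 + 1359) = 6292 + 1512 = 7804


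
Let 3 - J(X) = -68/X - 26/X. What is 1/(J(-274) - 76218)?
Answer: -137/10441502 ≈ -1.3121e-5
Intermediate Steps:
J(X) = 3 + 94/X (J(X) = 3 - (-68/X - 26/X) = 3 - (-94)/X = 3 + 94/X)
1/(J(-274) - 76218) = 1/((3 + 94/(-274)) - 76218) = 1/((3 + 94*(-1/274)) - 76218) = 1/((3 - 47/137) - 76218) = 1/(364/137 - 76218) = 1/(-10441502/137) = -137/10441502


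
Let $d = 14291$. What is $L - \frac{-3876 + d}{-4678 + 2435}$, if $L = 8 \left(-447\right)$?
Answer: $- \frac{8010553}{2243} \approx -3571.4$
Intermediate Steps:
$L = -3576$
$L - \frac{-3876 + d}{-4678 + 2435} = -3576 - \frac{-3876 + 14291}{-4678 + 2435} = -3576 - \frac{10415}{-2243} = -3576 - 10415 \left(- \frac{1}{2243}\right) = -3576 - - \frac{10415}{2243} = -3576 + \frac{10415}{2243} = - \frac{8010553}{2243}$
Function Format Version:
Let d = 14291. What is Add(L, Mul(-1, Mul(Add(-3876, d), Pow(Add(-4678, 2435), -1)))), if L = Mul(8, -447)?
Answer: Rational(-8010553, 2243) ≈ -3571.4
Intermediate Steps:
L = -3576
Add(L, Mul(-1, Mul(Add(-3876, d), Pow(Add(-4678, 2435), -1)))) = Add(-3576, Mul(-1, Mul(Add(-3876, 14291), Pow(Add(-4678, 2435), -1)))) = Add(-3576, Mul(-1, Mul(10415, Pow(-2243, -1)))) = Add(-3576, Mul(-1, Mul(10415, Rational(-1, 2243)))) = Add(-3576, Mul(-1, Rational(-10415, 2243))) = Add(-3576, Rational(10415, 2243)) = Rational(-8010553, 2243)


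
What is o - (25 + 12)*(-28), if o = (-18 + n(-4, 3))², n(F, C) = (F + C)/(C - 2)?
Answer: 1397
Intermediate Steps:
n(F, C) = (C + F)/(-2 + C)
o = 361 (o = (-18 + (3 - 4)/(-2 + 3))² = (-18 - 1/1)² = (-18 + 1*(-1))² = (-18 - 1)² = (-19)² = 361)
o - (25 + 12)*(-28) = 361 - (25 + 12)*(-28) = 361 - 37*(-28) = 361 - 1*(-1036) = 361 + 1036 = 1397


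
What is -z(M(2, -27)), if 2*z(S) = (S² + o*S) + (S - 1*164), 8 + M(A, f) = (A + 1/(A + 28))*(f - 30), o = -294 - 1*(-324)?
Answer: -1134631/200 ≈ -5673.2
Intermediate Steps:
o = 30 (o = -294 + 324 = 30)
M(A, f) = -8 + (-30 + f)*(A + 1/(28 + A)) (M(A, f) = -8 + (A + 1/(A + 28))*(f - 30) = -8 + (A + 1/(28 + A))*(-30 + f) = -8 + (-30 + f)*(A + 1/(28 + A)))
z(S) = -82 + S²/2 + 31*S/2 (z(S) = ((S² + 30*S) + (S - 1*164))/2 = ((S² + 30*S) + (S - 164))/2 = ((S² + 30*S) + (-164 + S))/2 = (-164 + S² + 31*S)/2 = -82 + S²/2 + 31*S/2)
-z(M(2, -27)) = -(-82 + ((-254 - 27 - 848*2 - 30*2² - 27*2² + 28*2*(-27))/(28 + 2))²/2 + 31*((-254 - 27 - 848*2 - 30*2² - 27*2² + 28*2*(-27))/(28 + 2))/2) = -(-82 + ((-254 - 27 - 1696 - 30*4 - 27*4 - 1512)/30)²/2 + 31*((-254 - 27 - 1696 - 30*4 - 27*4 - 1512)/30)/2) = -(-82 + ((-254 - 27 - 1696 - 120 - 108 - 1512)/30)²/2 + 31*((-254 - 27 - 1696 - 120 - 108 - 1512)/30)/2) = -(-82 + ((1/30)*(-3717))²/2 + 31*((1/30)*(-3717))/2) = -(-82 + (-1239/10)²/2 + (31/2)*(-1239/10)) = -(-82 + (½)*(1535121/100) - 38409/20) = -(-82 + 1535121/200 - 38409/20) = -1*1134631/200 = -1134631/200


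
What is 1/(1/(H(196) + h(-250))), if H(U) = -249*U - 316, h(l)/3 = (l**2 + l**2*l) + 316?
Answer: -46735672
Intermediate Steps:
h(l) = 948 + 3*l**2 + 3*l**3 (h(l) = 3*((l**2 + l**2*l) + 316) = 3*((l**2 + l**3) + 316) = 3*(316 + l**2 + l**3) = 948 + 3*l**2 + 3*l**3)
H(U) = -316 - 249*U
1/(1/(H(196) + h(-250))) = 1/(1/((-316 - 249*196) + (948 + 3*(-250)**2 + 3*(-250)**3))) = 1/(1/((-316 - 48804) + (948 + 3*62500 + 3*(-15625000)))) = 1/(1/(-49120 + (948 + 187500 - 46875000))) = 1/(1/(-49120 - 46686552)) = 1/(1/(-46735672)) = 1/(-1/46735672) = -46735672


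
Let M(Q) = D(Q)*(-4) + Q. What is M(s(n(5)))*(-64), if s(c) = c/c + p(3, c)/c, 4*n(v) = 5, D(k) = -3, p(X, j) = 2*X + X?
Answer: -6464/5 ≈ -1292.8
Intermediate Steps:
p(X, j) = 3*X
n(v) = 5/4 (n(v) = (1/4)*5 = 5/4)
s(c) = 1 + 9/c (s(c) = c/c + (3*3)/c = 1 + 9/c)
M(Q) = 12 + Q (M(Q) = -3*(-4) + Q = 12 + Q)
M(s(n(5)))*(-64) = (12 + (9 + 5/4)/(5/4))*(-64) = (12 + (4/5)*(41/4))*(-64) = (12 + 41/5)*(-64) = (101/5)*(-64) = -6464/5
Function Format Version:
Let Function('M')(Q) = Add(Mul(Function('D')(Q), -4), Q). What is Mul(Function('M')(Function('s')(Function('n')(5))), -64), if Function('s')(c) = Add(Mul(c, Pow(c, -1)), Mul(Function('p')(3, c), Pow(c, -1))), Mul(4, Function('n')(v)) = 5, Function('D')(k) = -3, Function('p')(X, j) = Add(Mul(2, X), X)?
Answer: Rational(-6464, 5) ≈ -1292.8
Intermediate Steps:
Function('p')(X, j) = Mul(3, X)
Function('n')(v) = Rational(5, 4) (Function('n')(v) = Mul(Rational(1, 4), 5) = Rational(5, 4))
Function('s')(c) = Add(1, Mul(9, Pow(c, -1))) (Function('s')(c) = Add(Mul(c, Pow(c, -1)), Mul(Mul(3, 3), Pow(c, -1))) = Add(1, Mul(9, Pow(c, -1))))
Function('M')(Q) = Add(12, Q) (Function('M')(Q) = Add(Mul(-3, -4), Q) = Add(12, Q))
Mul(Function('M')(Function('s')(Function('n')(5))), -64) = Mul(Add(12, Mul(Pow(Rational(5, 4), -1), Add(9, Rational(5, 4)))), -64) = Mul(Add(12, Mul(Rational(4, 5), Rational(41, 4))), -64) = Mul(Add(12, Rational(41, 5)), -64) = Mul(Rational(101, 5), -64) = Rational(-6464, 5)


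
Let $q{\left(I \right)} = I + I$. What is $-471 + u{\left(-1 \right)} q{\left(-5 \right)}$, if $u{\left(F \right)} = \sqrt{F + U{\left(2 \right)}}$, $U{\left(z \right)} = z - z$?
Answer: $-471 - 10 i \approx -471.0 - 10.0 i$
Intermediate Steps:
$U{\left(z \right)} = 0$
$u{\left(F \right)} = \sqrt{F}$ ($u{\left(F \right)} = \sqrt{F + 0} = \sqrt{F}$)
$q{\left(I \right)} = 2 I$
$-471 + u{\left(-1 \right)} q{\left(-5 \right)} = -471 + \sqrt{-1} \cdot 2 \left(-5\right) = -471 + i \left(-10\right) = -471 - 10 i$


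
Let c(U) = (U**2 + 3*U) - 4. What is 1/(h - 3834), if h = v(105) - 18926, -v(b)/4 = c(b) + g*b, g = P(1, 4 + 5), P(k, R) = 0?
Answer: -1/68104 ≈ -1.4683e-5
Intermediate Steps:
g = 0
c(U) = -4 + U**2 + 3*U
v(b) = 16 - 12*b - 4*b**2 (v(b) = -4*((-4 + b**2 + 3*b) + 0*b) = -4*((-4 + b**2 + 3*b) + 0) = -4*(-4 + b**2 + 3*b) = 16 - 12*b - 4*b**2)
h = -64270 (h = (16 - 12*105 - 4*105**2) - 18926 = (16 - 1260 - 4*11025) - 18926 = (16 - 1260 - 44100) - 18926 = -45344 - 18926 = -64270)
1/(h - 3834) = 1/(-64270 - 3834) = 1/(-68104) = -1/68104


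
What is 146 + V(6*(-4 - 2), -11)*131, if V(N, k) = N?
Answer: -4570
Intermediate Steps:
146 + V(6*(-4 - 2), -11)*131 = 146 + (6*(-4 - 2))*131 = 146 + (6*(-6))*131 = 146 - 36*131 = 146 - 4716 = -4570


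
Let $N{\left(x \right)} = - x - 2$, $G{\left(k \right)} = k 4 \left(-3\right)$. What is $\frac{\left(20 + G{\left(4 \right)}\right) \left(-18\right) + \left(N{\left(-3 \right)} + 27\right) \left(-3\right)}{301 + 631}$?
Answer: $\frac{105}{233} \approx 0.45064$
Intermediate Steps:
$G{\left(k \right)} = - 12 k$ ($G{\left(k \right)} = 4 k \left(-3\right) = - 12 k$)
$N{\left(x \right)} = -2 - x$
$\frac{\left(20 + G{\left(4 \right)}\right) \left(-18\right) + \left(N{\left(-3 \right)} + 27\right) \left(-3\right)}{301 + 631} = \frac{\left(20 - 48\right) \left(-18\right) + \left(\left(-2 - -3\right) + 27\right) \left(-3\right)}{301 + 631} = \frac{\left(20 - 48\right) \left(-18\right) + \left(\left(-2 + 3\right) + 27\right) \left(-3\right)}{932} = \left(\left(-28\right) \left(-18\right) + \left(1 + 27\right) \left(-3\right)\right) \frac{1}{932} = \left(504 + 28 \left(-3\right)\right) \frac{1}{932} = \left(504 - 84\right) \frac{1}{932} = 420 \cdot \frac{1}{932} = \frac{105}{233}$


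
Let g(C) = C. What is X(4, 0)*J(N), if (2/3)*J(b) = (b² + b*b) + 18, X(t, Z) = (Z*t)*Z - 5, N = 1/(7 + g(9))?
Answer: -34575/256 ≈ -135.06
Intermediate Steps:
N = 1/16 (N = 1/(7 + 9) = 1/16 ≈ 0.062500)
X(t, Z) = -5 + t*Z² (X(t, Z) = t*Z² - 5 = -5 + t*Z²)
J(b) = 27 + 3*b² (J(b) = 3*((b² + b*b) + 18)/2 = 3*((b² + b²) + 18)/2 = 3*(2*b² + 18)/2 = 3*(18 + 2*b²)/2 = 27 + 3*b²)
X(4, 0)*J(N) = (-5 + 4*0²)*(27 + 3*(1/16)²) = (-5 + 4*0)*(27 + 3*(1/256)) = (-5 + 0)*(27 + 3/256) = -5*6915/256 = -34575/256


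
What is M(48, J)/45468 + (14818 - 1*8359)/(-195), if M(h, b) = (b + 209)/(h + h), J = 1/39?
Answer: -3524128649/106395120 ≈ -33.123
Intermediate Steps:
J = 1/39 ≈ 0.025641
M(h, b) = (209 + b)/(2*h) (M(h, b) = (209 + b)/((2*h)) = (209 + b)*(1/(2*h)) = (209 + b)/(2*h))
M(48, J)/45468 + (14818 - 1*8359)/(-195) = ((1/2)*(209 + 1/39)/48)/45468 + (14818 - 1*8359)/(-195) = ((1/2)*(1/48)*(8152/39))*(1/45468) + (14818 - 8359)*(-1/195) = (1019/468)*(1/45468) + 6459*(-1/195) = 1019/21279024 - 2153/65 = -3524128649/106395120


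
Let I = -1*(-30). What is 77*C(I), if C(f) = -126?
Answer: -9702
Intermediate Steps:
I = 30
77*C(I) = 77*(-126) = -9702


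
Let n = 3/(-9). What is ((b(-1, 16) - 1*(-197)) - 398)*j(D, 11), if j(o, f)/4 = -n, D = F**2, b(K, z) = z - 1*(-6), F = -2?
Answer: -716/3 ≈ -238.67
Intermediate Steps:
b(K, z) = 6 + z (b(K, z) = z + 6 = 6 + z)
D = 4 (D = (-2)**2 = 4)
n = -1/3 (n = 3*(-1/9) = -1/3 ≈ -0.33333)
j(o, f) = 4/3 (j(o, f) = 4*(-1*(-1/3)) = 4*(1/3) = 4/3)
((b(-1, 16) - 1*(-197)) - 398)*j(D, 11) = (((6 + 16) - 1*(-197)) - 398)*(4/3) = ((22 + 197) - 398)*(4/3) = (219 - 398)*(4/3) = -179*4/3 = -716/3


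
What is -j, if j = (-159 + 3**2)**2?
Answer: -22500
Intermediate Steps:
j = 22500 (j = (-159 + 9)**2 = (-150)**2 = 22500)
-j = -1*22500 = -22500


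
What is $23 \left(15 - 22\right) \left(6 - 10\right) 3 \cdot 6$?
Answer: $11592$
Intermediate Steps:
$23 \left(15 - 22\right) \left(6 - 10\right) 3 \cdot 6 = 23 \left(\left(-7\right) \left(-4\right)\right) 18 = 23 \cdot 28 \cdot 18 = 644 \cdot 18 = 11592$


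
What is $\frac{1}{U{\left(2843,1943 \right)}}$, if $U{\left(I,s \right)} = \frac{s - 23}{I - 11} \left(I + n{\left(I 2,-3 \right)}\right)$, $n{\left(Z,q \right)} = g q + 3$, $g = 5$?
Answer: $\frac{59}{113240} \approx 0.00052102$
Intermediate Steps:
$n{\left(Z,q \right)} = 3 + 5 q$ ($n{\left(Z,q \right)} = 5 q + 3 = 3 + 5 q$)
$U{\left(I,s \right)} = \frac{\left(-23 + s\right) \left(-12 + I\right)}{-11 + I}$ ($U{\left(I,s \right)} = \frac{s - 23}{I - 11} \left(I + \left(3 + 5 \left(-3\right)\right)\right) = \frac{-23 + s}{-11 + I} \left(I + \left(3 - 15\right)\right) = \frac{-23 + s}{-11 + I} \left(I - 12\right) = \frac{-23 + s}{-11 + I} \left(-12 + I\right) = \frac{\left(-23 + s\right) \left(-12 + I\right)}{-11 + I}$)
$\frac{1}{U{\left(2843,1943 \right)}} = \frac{1}{\frac{1}{-11 + 2843} \left(276 - 65389 - 23316 + 2843 \cdot 1943\right)} = \frac{1}{\frac{1}{2832} \left(276 - 65389 - 23316 + 5523949\right)} = \frac{1}{\frac{1}{2832} \cdot 5435520} = \frac{1}{\frac{113240}{59}} = \frac{59}{113240}$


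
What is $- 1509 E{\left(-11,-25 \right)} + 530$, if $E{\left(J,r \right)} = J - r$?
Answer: $-20596$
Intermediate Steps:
$- 1509 E{\left(-11,-25 \right)} + 530 = - 1509 \left(-11 - -25\right) + 530 = - 1509 \left(-11 + 25\right) + 530 = \left(-1509\right) 14 + 530 = -21126 + 530 = -20596$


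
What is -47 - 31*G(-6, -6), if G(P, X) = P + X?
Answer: 325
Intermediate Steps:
-47 - 31*G(-6, -6) = -47 - 31*(-6 - 6) = -47 - 31*(-12) = -47 + 372 = 325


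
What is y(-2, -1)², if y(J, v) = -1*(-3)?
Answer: 9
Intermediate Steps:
y(J, v) = 3
y(-2, -1)² = 3² = 9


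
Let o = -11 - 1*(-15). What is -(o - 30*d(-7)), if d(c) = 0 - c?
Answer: 206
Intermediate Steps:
d(c) = -c
o = 4 (o = -11 + 15 = 4)
-(o - 30*d(-7)) = -(4 - (-30)*(-7)) = -(4 - 30*7) = -(4 - 210) = -1*(-206) = 206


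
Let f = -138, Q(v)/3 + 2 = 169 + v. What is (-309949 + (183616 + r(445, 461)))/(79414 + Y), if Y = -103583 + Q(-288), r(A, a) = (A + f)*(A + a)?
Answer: -151809/24532 ≈ -6.1882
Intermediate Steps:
Q(v) = 501 + 3*v (Q(v) = -6 + 3*(169 + v) = -6 + (507 + 3*v) = 501 + 3*v)
r(A, a) = (-138 + A)*(A + a) (r(A, a) = (A - 138)*(A + a) = (-138 + A)*(A + a))
Y = -103946 (Y = -103583 + (501 + 3*(-288)) = -103583 + (501 - 864) = -103583 - 363 = -103946)
(-309949 + (183616 + r(445, 461)))/(79414 + Y) = (-309949 + (183616 + (445² - 138*445 - 138*461 + 445*461)))/(79414 - 103946) = (-309949 + (183616 + (198025 - 61410 - 63618 + 205145)))/(-24532) = (-309949 + (183616 + 278142))*(-1/24532) = (-309949 + 461758)*(-1/24532) = 151809*(-1/24532) = -151809/24532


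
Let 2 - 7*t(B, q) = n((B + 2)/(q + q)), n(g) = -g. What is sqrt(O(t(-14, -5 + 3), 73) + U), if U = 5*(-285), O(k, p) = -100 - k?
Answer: 2*I*sqrt(18690)/7 ≈ 39.06*I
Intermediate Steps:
t(B, q) = 2/7 + (2 + B)/(14*q) (t(B, q) = 2/7 - (-1)*(B + 2)/(q + q)/7 = 2/7 - (-1)*(2 + B)/((2*q))/7 = 2/7 - (-1)*(2 + B)*(1/(2*q))/7 = 2/7 - (-1)*(2 + B)/(2*q)/7 = 2/7 - (-1)*(2 + B)/(14*q) = 2/7 + (2 + B)/(14*q))
U = -1425
sqrt(O(t(-14, -5 + 3), 73) + U) = sqrt((-100 - (2 - 14 + 4*(-5 + 3))/(14*(-5 + 3))) - 1425) = sqrt((-100 - (2 - 14 + 4*(-2))/(14*(-2))) - 1425) = sqrt((-100 - (-1)*(2 - 14 - 8)/(14*2)) - 1425) = sqrt((-100 - (-1)*(-20)/(14*2)) - 1425) = sqrt((-100 - 1*5/7) - 1425) = sqrt((-100 - 5/7) - 1425) = sqrt(-705/7 - 1425) = sqrt(-10680/7) = 2*I*sqrt(18690)/7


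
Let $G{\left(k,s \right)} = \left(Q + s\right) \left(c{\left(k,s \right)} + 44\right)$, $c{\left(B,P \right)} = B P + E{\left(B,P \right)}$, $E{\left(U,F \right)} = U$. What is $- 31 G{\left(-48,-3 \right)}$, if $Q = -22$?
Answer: $108500$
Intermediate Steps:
$c{\left(B,P \right)} = B + B P$ ($c{\left(B,P \right)} = B P + B = B + B P$)
$G{\left(k,s \right)} = \left(-22 + s\right) \left(44 + k \left(1 + s\right)\right)$ ($G{\left(k,s \right)} = \left(-22 + s\right) \left(k \left(1 + s\right) + 44\right) = \left(-22 + s\right) \left(44 + k \left(1 + s\right)\right)$)
$- 31 G{\left(-48,-3 \right)} = - 31 \left(-968 - -1056 + 44 \left(-3\right) - 48 \left(-3\right)^{2} - \left(-1008\right) \left(-3\right)\right) = - 31 \left(-968 + 1056 - 132 - 432 - 3024\right) = \left(-31\right) \left(-3500\right) = 108500$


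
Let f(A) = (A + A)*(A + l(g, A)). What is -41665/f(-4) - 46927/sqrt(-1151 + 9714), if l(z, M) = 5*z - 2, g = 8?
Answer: 41665/272 - 46927*sqrt(8563)/8563 ≈ -353.94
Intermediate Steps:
l(z, M) = -2 + 5*z
f(A) = 2*A*(38 + A) (f(A) = (A + A)*(A + (-2 + 5*8)) = (2*A)*(A + (-2 + 40)) = (2*A)*(A + 38) = (2*A)*(38 + A) = 2*A*(38 + A))
-41665/f(-4) - 46927/sqrt(-1151 + 9714) = -41665*(-1/(8*(38 - 4))) - 46927/sqrt(-1151 + 9714) = -41665/(2*(-4)*34) - 46927*sqrt(8563)/8563 = -41665/(-272) - 46927*sqrt(8563)/8563 = -41665*(-1/272) - 46927*sqrt(8563)/8563 = 41665/272 - 46927*sqrt(8563)/8563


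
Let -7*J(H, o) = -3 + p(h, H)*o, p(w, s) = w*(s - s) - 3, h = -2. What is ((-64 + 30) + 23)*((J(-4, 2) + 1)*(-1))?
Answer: 176/7 ≈ 25.143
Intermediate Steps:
p(w, s) = -3 (p(w, s) = w*0 - 3 = 0 - 3 = -3)
J(H, o) = 3/7 + 3*o/7 (J(H, o) = -(-3 - 3*o)/7 = 3/7 + 3*o/7)
((-64 + 30) + 23)*((J(-4, 2) + 1)*(-1)) = ((-64 + 30) + 23)*(((3/7 + (3/7)*2) + 1)*(-1)) = (-34 + 23)*(((3/7 + 6/7) + 1)*(-1)) = -11*(9/7 + 1)*(-1) = -176*(-1)/7 = -11*(-16/7) = 176/7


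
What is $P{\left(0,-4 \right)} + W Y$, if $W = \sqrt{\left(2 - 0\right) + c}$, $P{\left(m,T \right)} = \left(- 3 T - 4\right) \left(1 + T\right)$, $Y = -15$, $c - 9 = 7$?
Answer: $-24 - 45 \sqrt{2} \approx -87.64$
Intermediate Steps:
$c = 16$ ($c = 9 + 7 = 16$)
$P{\left(m,T \right)} = \left(1 + T\right) \left(-4 - 3 T\right)$ ($P{\left(m,T \right)} = \left(-4 - 3 T\right) \left(1 + T\right) = \left(1 + T\right) \left(-4 - 3 T\right)$)
$W = 3 \sqrt{2}$ ($W = \sqrt{\left(2 - 0\right) + 16} = \sqrt{\left(2 + 0\right) + 16} = \sqrt{2 + 16} = \sqrt{18} = 3 \sqrt{2} \approx 4.2426$)
$P{\left(0,-4 \right)} + W Y = \left(-4 - -28 - 3 \left(-4\right)^{2}\right) + 3 \sqrt{2} \left(-15\right) = \left(-4 + 28 - 48\right) - 45 \sqrt{2} = -24 - 45 \sqrt{2}$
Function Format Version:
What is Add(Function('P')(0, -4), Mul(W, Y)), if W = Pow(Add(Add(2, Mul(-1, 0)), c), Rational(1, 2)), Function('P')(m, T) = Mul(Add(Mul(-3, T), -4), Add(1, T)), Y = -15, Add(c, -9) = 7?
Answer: Add(-24, Mul(-45, Pow(2, Rational(1, 2)))) ≈ -87.640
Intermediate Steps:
c = 16 (c = Add(9, 7) = 16)
Function('P')(m, T) = Mul(Add(1, T), Add(-4, Mul(-3, T))) (Function('P')(m, T) = Mul(Add(-4, Mul(-3, T)), Add(1, T)) = Mul(Add(1, T), Add(-4, Mul(-3, T))))
W = Mul(3, Pow(2, Rational(1, 2))) (W = Pow(Add(Add(2, Mul(-1, 0)), 16), Rational(1, 2)) = Pow(Add(Add(2, 0), 16), Rational(1, 2)) = Pow(Add(2, 16), Rational(1, 2)) = Pow(18, Rational(1, 2)) = Mul(3, Pow(2, Rational(1, 2))) ≈ 4.2426)
Add(Function('P')(0, -4), Mul(W, Y)) = Add(Add(-4, Mul(-7, -4), Mul(-3, Pow(-4, 2))), Mul(Mul(3, Pow(2, Rational(1, 2))), -15)) = Add(Add(-4, 28, Mul(-3, 16)), Mul(-45, Pow(2, Rational(1, 2)))) = Add(Add(-4, 28, -48), Mul(-45, Pow(2, Rational(1, 2)))) = Add(-24, Mul(-45, Pow(2, Rational(1, 2))))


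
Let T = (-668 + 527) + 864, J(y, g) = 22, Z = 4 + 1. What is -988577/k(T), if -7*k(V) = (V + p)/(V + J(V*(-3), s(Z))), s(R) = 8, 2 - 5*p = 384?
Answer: 25777145275/3233 ≈ 7.9731e+6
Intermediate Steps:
Z = 5
p = -382/5 (p = ⅖ - ⅕*384 = ⅖ - 384/5 = -382/5 ≈ -76.400)
T = 723 (T = -141 + 864 = 723)
k(V) = -(-382/5 + V)/(7*(22 + V)) (k(V) = -(V - 382/5)/(7*(V + 22)) = -(-382/5 + V)/(7*(22 + V)))
-988577/k(T) = -988577*35*(22 + 723)/(382 - 5*723) = -988577*26075/(382 - 3615) = -988577/((1/35)*(1/745)*(-3233)) = -988577/(-3233/26075) = -988577*(-26075/3233) = 25777145275/3233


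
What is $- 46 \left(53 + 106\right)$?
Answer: $-7314$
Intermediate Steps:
$- 46 \left(53 + 106\right) = \left(-46\right) 159 = -7314$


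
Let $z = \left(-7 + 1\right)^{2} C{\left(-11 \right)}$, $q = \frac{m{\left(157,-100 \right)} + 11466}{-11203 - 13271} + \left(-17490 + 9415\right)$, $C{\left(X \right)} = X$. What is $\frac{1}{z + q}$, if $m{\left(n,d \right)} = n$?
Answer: $- \frac{24474}{207330877} \approx -0.00011804$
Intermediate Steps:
$q = - \frac{197639173}{24474}$ ($q = \frac{157 + 11466}{-11203 - 13271} + \left(-17490 + 9415\right) = \frac{11623}{-24474} - 8075 = 11623 \left(- \frac{1}{24474}\right) - 8075 = - \frac{11623}{24474} - 8075 = - \frac{197639173}{24474} \approx -8075.5$)
$z = -396$ ($z = \left(-7 + 1\right)^{2} \left(-11\right) = \left(-6\right)^{2} \left(-11\right) = 36 \left(-11\right) = -396$)
$\frac{1}{z + q} = \frac{1}{-396 - \frac{197639173}{24474}} = \frac{1}{- \frac{207330877}{24474}} = - \frac{24474}{207330877}$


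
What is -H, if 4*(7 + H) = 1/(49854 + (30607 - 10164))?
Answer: 1968315/281188 ≈ 7.0000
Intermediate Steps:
H = -1968315/281188 (H = -7 + 1/(4*(49854 + (30607 - 10164))) = -7 + 1/(4*(49854 + 20443)) = -7 + (¼)/70297 = -7 + (¼)*(1/70297) = -7 + 1/281188 = -1968315/281188 ≈ -7.0000)
-H = -1*(-1968315/281188) = 1968315/281188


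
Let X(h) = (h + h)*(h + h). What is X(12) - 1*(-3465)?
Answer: 4041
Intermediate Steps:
X(h) = 4*h² (X(h) = (2*h)*(2*h) = 4*h²)
X(12) - 1*(-3465) = 4*12² - 1*(-3465) = 4*144 + 3465 = 576 + 3465 = 4041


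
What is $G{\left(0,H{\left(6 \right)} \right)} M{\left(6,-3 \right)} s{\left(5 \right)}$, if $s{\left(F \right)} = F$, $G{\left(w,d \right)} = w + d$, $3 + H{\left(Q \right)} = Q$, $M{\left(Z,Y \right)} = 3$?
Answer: $45$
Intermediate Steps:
$H{\left(Q \right)} = -3 + Q$
$G{\left(w,d \right)} = d + w$
$G{\left(0,H{\left(6 \right)} \right)} M{\left(6,-3 \right)} s{\left(5 \right)} = \left(\left(-3 + 6\right) + 0\right) 3 \cdot 5 = \left(3 + 0\right) 3 \cdot 5 = 3 \cdot 3 \cdot 5 = 9 \cdot 5 = 45$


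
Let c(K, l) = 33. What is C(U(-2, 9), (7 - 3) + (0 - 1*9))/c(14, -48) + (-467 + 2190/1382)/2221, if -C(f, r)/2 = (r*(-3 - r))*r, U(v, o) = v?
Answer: -164083966/50645463 ≈ -3.2399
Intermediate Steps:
C(f, r) = -2*r**2*(-3 - r) (C(f, r) = -2*r*(-3 - r)*r = -2*r**2*(-3 - r))
C(U(-2, 9), (7 - 3) + (0 - 1*9))/c(14, -48) + (-467 + 2190/1382)/2221 = (2*((7 - 3) + (0 - 1*9))**2*(3 + ((7 - 3) + (0 - 1*9))))/33 + (-467 + 2190/1382)/2221 = (2*(4 + (0 - 9))**2*(3 + (4 + (0 - 9))))*(1/33) + (-467 + 2190*(1/1382))*(1/2221) = (2*(4 - 9)**2*(3 + (4 - 9)))*(1/33) + (-467 + 1095/691)*(1/2221) = (2*(-5)**2*(3 - 5))*(1/33) - 321602/691*1/2221 = (2*25*(-2))*(1/33) - 321602/1534711 = -100*1/33 - 321602/1534711 = -100/33 - 321602/1534711 = -164083966/50645463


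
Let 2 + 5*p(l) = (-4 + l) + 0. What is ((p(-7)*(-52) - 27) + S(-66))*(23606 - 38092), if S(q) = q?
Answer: -3056546/5 ≈ -6.1131e+5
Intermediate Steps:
p(l) = -6/5 + l/5 (p(l) = -⅖ + ((-4 + l) + 0)/5 = -⅖ + (-4 + l)/5 = -⅖ + (-⅘ + l/5) = -6/5 + l/5)
((p(-7)*(-52) - 27) + S(-66))*(23606 - 38092) = (((-6/5 + (⅕)*(-7))*(-52) - 27) - 66)*(23606 - 38092) = (((-6/5 - 7/5)*(-52) - 27) - 66)*(-14486) = ((-13/5*(-52) - 27) - 66)*(-14486) = ((676/5 - 27) - 66)*(-14486) = (541/5 - 66)*(-14486) = (211/5)*(-14486) = -3056546/5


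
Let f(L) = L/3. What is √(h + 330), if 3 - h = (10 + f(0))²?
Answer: √233 ≈ 15.264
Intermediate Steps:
f(L) = L/3
h = -97 (h = 3 - (10 + (⅓)*0)² = 3 - (10 + 0)² = 3 - 1*10² = 3 - 1*100 = 3 - 100 = -97)
√(h + 330) = √(-97 + 330) = √233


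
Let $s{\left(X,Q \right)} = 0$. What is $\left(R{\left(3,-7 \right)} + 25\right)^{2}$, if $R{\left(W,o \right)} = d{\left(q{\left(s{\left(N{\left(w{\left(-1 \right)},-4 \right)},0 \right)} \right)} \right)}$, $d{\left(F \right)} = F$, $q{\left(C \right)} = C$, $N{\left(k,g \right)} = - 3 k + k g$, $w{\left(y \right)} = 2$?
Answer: $625$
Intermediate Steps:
$N{\left(k,g \right)} = - 3 k + g k$
$R{\left(W,o \right)} = 0$
$\left(R{\left(3,-7 \right)} + 25\right)^{2} = \left(0 + 25\right)^{2} = 25^{2} = 625$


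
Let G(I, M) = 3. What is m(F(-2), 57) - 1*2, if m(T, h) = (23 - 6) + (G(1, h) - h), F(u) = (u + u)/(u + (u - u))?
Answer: -39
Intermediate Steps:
F(u) = 2 (F(u) = (2*u)/(u + 0) = (2*u)/u = 2)
m(T, h) = 20 - h (m(T, h) = (23 - 6) + (3 - h) = 17 + (3 - h) = 20 - h)
m(F(-2), 57) - 1*2 = (20 - 1*57) - 1*2 = (20 - 57) - 2 = -37 - 2 = -39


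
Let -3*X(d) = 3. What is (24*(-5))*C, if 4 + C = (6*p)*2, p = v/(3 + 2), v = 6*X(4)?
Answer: 2208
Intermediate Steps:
X(d) = -1 (X(d) = -⅓*3 = -1)
v = -6 (v = 6*(-1) = -6)
p = -6/5 (p = -6/(3 + 2) = -6/5 ≈ -1.2000)
C = -92/5 (C = -4 + (6*(-6/5))*2 = -4 - 36/5*2 = -4 - 72/5 = -92/5 ≈ -18.400)
(24*(-5))*C = (24*(-5))*(-92/5) = -120*(-92/5) = 2208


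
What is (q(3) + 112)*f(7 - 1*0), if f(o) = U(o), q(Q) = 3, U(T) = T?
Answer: 805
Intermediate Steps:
f(o) = o
(q(3) + 112)*f(7 - 1*0) = (3 + 112)*(7 - 1*0) = 115*(7 + 0) = 115*7 = 805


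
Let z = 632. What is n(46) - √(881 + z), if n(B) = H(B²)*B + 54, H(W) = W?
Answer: 97390 - √1513 ≈ 97351.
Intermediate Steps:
n(B) = 54 + B³ (n(B) = B²*B + 54 = B³ + 54 = 54 + B³)
n(46) - √(881 + z) = (54 + 46³) - √(881 + 632) = (54 + 97336) - √1513 = 97390 - √1513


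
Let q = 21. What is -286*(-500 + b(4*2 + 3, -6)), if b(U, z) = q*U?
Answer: 76934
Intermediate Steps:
b(U, z) = 21*U
-286*(-500 + b(4*2 + 3, -6)) = -286*(-500 + 21*(4*2 + 3)) = -286*(-500 + 21*(8 + 3)) = -286*(-500 + 21*11) = -286*(-500 + 231) = -286*(-269) = 76934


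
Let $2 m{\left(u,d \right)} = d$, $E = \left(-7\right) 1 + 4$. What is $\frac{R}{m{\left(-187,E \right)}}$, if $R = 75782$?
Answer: $- \frac{151564}{3} \approx -50521.0$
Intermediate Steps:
$E = -3$ ($E = -7 + 4 = -3$)
$m{\left(u,d \right)} = \frac{d}{2}$
$\frac{R}{m{\left(-187,E \right)}} = \frac{75782}{\frac{1}{2} \left(-3\right)} = \frac{75782}{- \frac{3}{2}} = 75782 \left(- \frac{2}{3}\right) = - \frac{151564}{3}$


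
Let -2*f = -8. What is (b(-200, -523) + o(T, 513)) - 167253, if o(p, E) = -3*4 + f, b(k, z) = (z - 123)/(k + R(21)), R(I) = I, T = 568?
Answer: -29939073/179 ≈ -1.6726e+5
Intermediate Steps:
f = 4 (f = -1/2*(-8) = 4)
b(k, z) = (-123 + z)/(21 + k) (b(k, z) = (z - 123)/(k + 21) = (-123 + z)/(21 + k))
o(p, E) = -8 (o(p, E) = -3*4 + 4 = -12 + 4 = -8)
(b(-200, -523) + o(T, 513)) - 167253 = ((-123 - 523)/(21 - 200) - 8) - 167253 = (-646/(-179) - 8) - 167253 = (-1/179*(-646) - 8) - 167253 = (646/179 - 8) - 167253 = -786/179 - 167253 = -29939073/179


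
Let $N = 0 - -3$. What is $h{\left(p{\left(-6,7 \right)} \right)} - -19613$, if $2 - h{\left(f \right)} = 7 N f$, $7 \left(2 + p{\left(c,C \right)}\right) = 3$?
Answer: $19648$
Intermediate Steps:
$p{\left(c,C \right)} = - \frac{11}{7}$ ($p{\left(c,C \right)} = -2 + \frac{1}{7} \cdot 3 = -2 + \frac{3}{7} = - \frac{11}{7}$)
$N = 3$ ($N = 0 + 3 = 3$)
$h{\left(f \right)} = 2 - 21 f$ ($h{\left(f \right)} = 2 - 7 \cdot 3 f = 2 - 21 f$)
$h{\left(p{\left(-6,7 \right)} \right)} - -19613 = \left(2 - -33\right) - -19613 = \left(2 + 33\right) + 19613 = 35 + 19613 = 19648$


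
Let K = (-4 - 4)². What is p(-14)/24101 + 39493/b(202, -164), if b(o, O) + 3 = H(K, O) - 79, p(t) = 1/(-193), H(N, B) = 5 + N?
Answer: -183701413062/60469409 ≈ -3037.9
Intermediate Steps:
K = 64 (K = (-8)² = 64)
p(t) = -1/193
b(o, O) = -13 (b(o, O) = -3 + ((5 + 64) - 79) = -3 + (69 - 79) = -3 - 10 = -13)
p(-14)/24101 + 39493/b(202, -164) = -1/193/24101 + 39493/(-13) = -1/193*1/24101 + 39493*(-1/13) = -1/4651493 - 39493/13 = -183701413062/60469409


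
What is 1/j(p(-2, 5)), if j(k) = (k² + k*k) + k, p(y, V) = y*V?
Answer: 1/190 ≈ 0.0052632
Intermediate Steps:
p(y, V) = V*y
j(k) = k + 2*k² (j(k) = (k² + k²) + k = 2*k² + k = k + 2*k²)
1/j(p(-2, 5)) = 1/((5*(-2))*(1 + 2*(5*(-2)))) = 1/(-10*(1 + 2*(-10))) = 1/(-10*(1 - 20)) = 1/(-10*(-19)) = 1/190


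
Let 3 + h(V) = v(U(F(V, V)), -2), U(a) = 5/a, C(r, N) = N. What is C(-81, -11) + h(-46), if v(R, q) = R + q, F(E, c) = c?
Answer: -741/46 ≈ -16.109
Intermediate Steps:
h(V) = -5 + 5/V (h(V) = -3 + (5/V - 2) = -3 + (-2 + 5/V) = -5 + 5/V)
C(-81, -11) + h(-46) = -11 + (-5 + 5/(-46)) = -11 + (-5 + 5*(-1/46)) = -11 + (-5 - 5/46) = -11 - 235/46 = -741/46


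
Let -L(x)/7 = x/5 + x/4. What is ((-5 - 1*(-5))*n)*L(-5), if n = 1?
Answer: 0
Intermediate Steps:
L(x) = -63*x/20 (L(x) = -7*(x/5 + x/4) = -63*x/20)
((-5 - 1*(-5))*n)*L(-5) = ((-5 - 1*(-5))*1)*(-63/20*(-5)) = ((-5 + 5)*1)*(63/4) = (0*1)*(63/4) = 0*(63/4) = 0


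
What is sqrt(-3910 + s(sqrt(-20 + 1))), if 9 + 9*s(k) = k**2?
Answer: I*sqrt(35218)/3 ≈ 62.555*I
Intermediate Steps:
s(k) = -1 + k**2/9
sqrt(-3910 + s(sqrt(-20 + 1))) = sqrt(-3910 + (-1 + (sqrt(-20 + 1))**2/9)) = sqrt(-3910 + (-1 + (sqrt(-19))**2/9)) = sqrt(-3910 + (-1 + (I*sqrt(19))**2/9)) = sqrt(-3910 + (-1 + (1/9)*(-19))) = sqrt(-3910 + (-1 - 19/9)) = sqrt(-3910 - 28/9) = sqrt(-35218/9) = I*sqrt(35218)/3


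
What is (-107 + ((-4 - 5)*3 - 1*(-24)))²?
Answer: 12100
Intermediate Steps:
(-107 + ((-4 - 5)*3 - 1*(-24)))² = (-107 + (-9*3 + 24))² = (-107 + (-27 + 24))² = (-107 - 3)² = (-110)² = 12100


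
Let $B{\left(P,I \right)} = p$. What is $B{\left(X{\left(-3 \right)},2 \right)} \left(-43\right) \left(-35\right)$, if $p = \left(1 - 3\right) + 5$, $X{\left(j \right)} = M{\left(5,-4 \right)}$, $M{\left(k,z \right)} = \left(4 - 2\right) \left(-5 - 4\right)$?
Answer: $4515$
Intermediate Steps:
$M{\left(k,z \right)} = -18$ ($M{\left(k,z \right)} = 2 \left(-9\right) = -18$)
$X{\left(j \right)} = -18$
$p = 3$ ($p = -2 + 5 = 3$)
$B{\left(P,I \right)} = 3$
$B{\left(X{\left(-3 \right)},2 \right)} \left(-43\right) \left(-35\right) = 3 \left(-43\right) \left(-35\right) = \left(-129\right) \left(-35\right) = 4515$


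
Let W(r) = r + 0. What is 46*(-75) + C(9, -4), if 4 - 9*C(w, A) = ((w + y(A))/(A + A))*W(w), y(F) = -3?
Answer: -124157/36 ≈ -3448.8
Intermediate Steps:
W(r) = r
C(w, A) = 4/9 - w*(-3 + w)/(18*A) (C(w, A) = 4/9 - (w - 3)/(A + A)*w/9 = 4/9 - (-3 + w)/((2*A))*w/9 = 4/9 - (-3 + w)*(1/(2*A))*w/9 = 4/9 - (-3 + w)/(2*A)*w/9 = 4/9 - w*(-3 + w)/(18*A))
46*(-75) + C(9, -4) = 46*(-75) + (1/18)*(-1*9**2 + 3*9 + 8*(-4))/(-4) = -3450 + (1/18)*(-1/4)*(-1*81 + 27 - 32) = -3450 + (1/18)*(-1/4)*(-81 + 27 - 32) = -3450 + (1/18)*(-1/4)*(-86) = -3450 + 43/36 = -124157/36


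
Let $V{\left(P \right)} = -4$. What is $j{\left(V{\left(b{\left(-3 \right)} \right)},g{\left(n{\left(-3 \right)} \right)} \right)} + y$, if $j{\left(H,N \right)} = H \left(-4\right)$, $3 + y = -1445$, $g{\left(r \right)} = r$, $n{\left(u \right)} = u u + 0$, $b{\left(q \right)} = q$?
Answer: $-1432$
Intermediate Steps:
$n{\left(u \right)} = u^{2}$ ($n{\left(u \right)} = u^{2} + 0 = u^{2}$)
$y = -1448$ ($y = -3 - 1445 = -1448$)
$j{\left(H,N \right)} = - 4 H$
$j{\left(V{\left(b{\left(-3 \right)} \right)},g{\left(n{\left(-3 \right)} \right)} \right)} + y = \left(-4\right) \left(-4\right) - 1448 = 16 - 1448 = -1432$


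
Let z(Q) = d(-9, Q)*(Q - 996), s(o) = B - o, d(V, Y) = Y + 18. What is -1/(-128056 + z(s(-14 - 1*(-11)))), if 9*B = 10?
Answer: 81/12149009 ≈ 6.6672e-6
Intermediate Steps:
B = 10/9 (B = (1/9)*10 = 10/9 ≈ 1.1111)
d(V, Y) = 18 + Y
s(o) = 10/9 - o
z(Q) = (-996 + Q)*(18 + Q) (z(Q) = (18 + Q)*(Q - 996) = (18 + Q)*(-996 + Q) = (-996 + Q)*(18 + Q))
-1/(-128056 + z(s(-14 - 1*(-11)))) = -1/(-128056 + (-996 + (10/9 - (-14 - 1*(-11))))*(18 + (10/9 - (-14 - 1*(-11))))) = -1/(-128056 + (-996 + (10/9 - (-14 + 11)))*(18 + (10/9 - (-14 + 11)))) = -1/(-128056 + (-996 + (10/9 - 1*(-3)))*(18 + (10/9 - 1*(-3)))) = -1/(-128056 + (-996 + (10/9 + 3))*(18 + (10/9 + 3))) = -1/(-128056 + (-996 + 37/9)*(18 + 37/9)) = -1/(-128056 - 8927/9*199/9) = -1/(-128056 - 1776473/81) = -1/(-12149009/81) = -1*(-81/12149009) = 81/12149009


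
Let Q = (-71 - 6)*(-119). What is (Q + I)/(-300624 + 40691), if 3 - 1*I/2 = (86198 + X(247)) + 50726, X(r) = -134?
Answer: 264411/259933 ≈ 1.0172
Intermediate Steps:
Q = 9163 (Q = -77*(-119) = 9163)
I = -273574 (I = 6 - 2*((86198 - 134) + 50726) = 6 - 2*(86064 + 50726) = 6 - 2*136790 = 6 - 273580 = -273574)
(Q + I)/(-300624 + 40691) = (9163 - 273574)/(-300624 + 40691) = -264411/(-259933) = -264411*(-1/259933) = 264411/259933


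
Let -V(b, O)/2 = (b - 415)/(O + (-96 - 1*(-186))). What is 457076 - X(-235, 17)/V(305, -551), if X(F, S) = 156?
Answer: 25157159/55 ≈ 4.5740e+5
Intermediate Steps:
V(b, O) = -2*(-415 + b)/(90 + O) (V(b, O) = -2*(b - 415)/(O + (-96 - 1*(-186))) = -2*(-415 + b)/(O + (-96 + 186)) = -2*(-415 + b)/(O + 90) = -2*(-415 + b)/(90 + O))
457076 - X(-235, 17)/V(305, -551) = 457076 - 156/(2*(415 - 1*305)/(90 - 551)) = 457076 - 156/(2*(415 - 305)/(-461)) = 457076 - 156/(2*(-1/461)*110) = 457076 - 156/(-220/461) = 457076 - 156*(-461)/220 = 457076 - 1*(-17979/55) = 457076 + 17979/55 = 25157159/55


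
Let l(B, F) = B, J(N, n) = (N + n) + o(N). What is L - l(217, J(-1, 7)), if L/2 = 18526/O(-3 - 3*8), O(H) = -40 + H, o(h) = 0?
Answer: -51591/67 ≈ -770.01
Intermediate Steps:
J(N, n) = N + n (J(N, n) = (N + n) + 0 = N + n)
L = -37052/67 (L = 2*(18526/(-40 + (-3 - 3*8))) = 2*(18526/(-40 + (-3 - 24))) = 2*(18526/(-40 - 27)) = 2*(18526/(-67)) = 2*(18526*(-1/67)) = 2*(-18526/67) = -37052/67 ≈ -553.01)
L - l(217, J(-1, 7)) = -37052/67 - 1*217 = -37052/67 - 217 = -51591/67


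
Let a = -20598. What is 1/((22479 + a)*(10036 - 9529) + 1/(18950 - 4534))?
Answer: 14416/13748063473 ≈ 1.0486e-6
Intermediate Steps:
1/((22479 + a)*(10036 - 9529) + 1/(18950 - 4534)) = 1/((22479 - 20598)*(10036 - 9529) + 1/(18950 - 4534)) = 1/(1881*507 + 1/14416) = 1/(953667 + 1/14416) = 1/(13748063473/14416) = 14416/13748063473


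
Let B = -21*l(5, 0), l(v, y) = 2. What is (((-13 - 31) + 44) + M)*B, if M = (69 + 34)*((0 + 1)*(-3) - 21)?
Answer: 103824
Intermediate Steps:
B = -42 (B = -21*2 = -42)
M = -2472 (M = 103*(1*(-3) - 21) = 103*(-3 - 21) = 103*(-24) = -2472)
(((-13 - 31) + 44) + M)*B = (((-13 - 31) + 44) - 2472)*(-42) = ((-44 + 44) - 2472)*(-42) = (0 - 2472)*(-42) = -2472*(-42) = 103824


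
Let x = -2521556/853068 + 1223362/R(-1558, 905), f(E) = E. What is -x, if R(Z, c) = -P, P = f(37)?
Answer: 260926068047/7890879 ≈ 33067.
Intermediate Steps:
P = 37
R(Z, c) = -37 (R(Z, c) = -1*37 = -37)
x = -260926068047/7890879 (x = -2521556/853068 + 1223362/(-37) = -2521556*1/853068 + 1223362*(-1/37) = -630389/213267 - 1223362/37 = -260926068047/7890879 ≈ -33067.)
-x = -1*(-260926068047/7890879) = 260926068047/7890879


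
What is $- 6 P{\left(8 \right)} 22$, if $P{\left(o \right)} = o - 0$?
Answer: $-1056$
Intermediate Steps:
$P{\left(o \right)} = o$ ($P{\left(o \right)} = o + 0 = o$)
$- 6 P{\left(8 \right)} 22 = \left(-6\right) 8 \cdot 22 = \left(-48\right) 22 = -1056$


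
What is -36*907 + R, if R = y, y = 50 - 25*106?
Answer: -35252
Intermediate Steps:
y = -2600 (y = 50 - 2650 = -2600)
R = -2600
-36*907 + R = -36*907 - 2600 = -32652 - 2600 = -35252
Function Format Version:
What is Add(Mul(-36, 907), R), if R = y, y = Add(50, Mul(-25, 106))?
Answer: -35252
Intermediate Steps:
y = -2600 (y = Add(50, -2650) = -2600)
R = -2600
Add(Mul(-36, 907), R) = Add(Mul(-36, 907), -2600) = Add(-32652, -2600) = -35252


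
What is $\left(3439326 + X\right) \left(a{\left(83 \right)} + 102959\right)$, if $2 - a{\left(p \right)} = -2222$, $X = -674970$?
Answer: $290763257148$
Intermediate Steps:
$a{\left(p \right)} = 2224$ ($a{\left(p \right)} = 2 - -2222 = 2 + 2222 = 2224$)
$\left(3439326 + X\right) \left(a{\left(83 \right)} + 102959\right) = \left(3439326 - 674970\right) \left(2224 + 102959\right) = 2764356 \cdot 105183 = 290763257148$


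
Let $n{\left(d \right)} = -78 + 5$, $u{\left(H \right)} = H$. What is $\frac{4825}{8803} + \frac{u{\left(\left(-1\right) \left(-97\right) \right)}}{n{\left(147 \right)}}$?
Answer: $- \frac{501666}{642619} \approx -0.78066$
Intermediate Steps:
$n{\left(d \right)} = -73$
$\frac{4825}{8803} + \frac{u{\left(\left(-1\right) \left(-97\right) \right)}}{n{\left(147 \right)}} = \frac{4825}{8803} + \frac{\left(-1\right) \left(-97\right)}{-73} = 4825 \cdot \frac{1}{8803} + 97 \left(- \frac{1}{73}\right) = \frac{4825}{8803} - \frac{97}{73} = - \frac{501666}{642619}$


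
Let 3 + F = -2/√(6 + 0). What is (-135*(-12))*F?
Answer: -4860 - 540*√6 ≈ -6182.7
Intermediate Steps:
F = -3 - √6/3 (F = -3 - 2/√(6 + 0) = -3 - 2*√6/6 = -3 - √6/3 ≈ -3.8165)
(-135*(-12))*F = (-135*(-12))*(-3 - √6/3) = 1620*(-3 - √6/3) = -4860 - 540*√6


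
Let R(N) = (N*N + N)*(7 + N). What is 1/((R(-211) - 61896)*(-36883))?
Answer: 1/335677199088 ≈ 2.9791e-12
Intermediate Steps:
R(N) = (7 + N)*(N + N²) (R(N) = (N² + N)*(7 + N) = (N + N²)*(7 + N) = (7 + N)*(N + N²))
1/((R(-211) - 61896)*(-36883)) = 1/(-211*(7 + (-211)² + 8*(-211)) - 61896*(-36883)) = -1/36883/(-211*(7 + 44521 - 1688) - 61896) = -1/36883/(-211*42840 - 61896) = -1/36883/(-9039240 - 61896) = -1/36883/(-9101136) = -1/9101136*(-1/36883) = 1/335677199088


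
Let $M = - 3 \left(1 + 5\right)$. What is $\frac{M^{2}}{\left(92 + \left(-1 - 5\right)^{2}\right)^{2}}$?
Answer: $\frac{81}{4096} \approx 0.019775$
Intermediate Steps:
$M = -18$ ($M = \left(-3\right) 6 = -18$)
$\frac{M^{2}}{\left(92 + \left(-1 - 5\right)^{2}\right)^{2}} = \frac{\left(-18\right)^{2}}{\left(92 + \left(-1 - 5\right)^{2}\right)^{2}} = \frac{324}{\left(92 + \left(-6\right)^{2}\right)^{2}} = \frac{324}{\left(92 + 36\right)^{2}} = \frac{324}{128^{2}} = \frac{324}{16384} = 324 \cdot \frac{1}{16384} = \frac{81}{4096}$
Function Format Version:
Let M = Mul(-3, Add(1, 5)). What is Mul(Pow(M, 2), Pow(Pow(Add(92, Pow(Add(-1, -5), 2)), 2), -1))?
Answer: Rational(81, 4096) ≈ 0.019775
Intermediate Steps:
M = -18 (M = Mul(-3, 6) = -18)
Mul(Pow(M, 2), Pow(Pow(Add(92, Pow(Add(-1, -5), 2)), 2), -1)) = Mul(Pow(-18, 2), Pow(Pow(Add(92, Pow(Add(-1, -5), 2)), 2), -1)) = Mul(324, Pow(Pow(Add(92, Pow(-6, 2)), 2), -1)) = Mul(324, Pow(Pow(Add(92, 36), 2), -1)) = Mul(324, Pow(Pow(128, 2), -1)) = Mul(324, Pow(16384, -1)) = Mul(324, Rational(1, 16384)) = Rational(81, 4096)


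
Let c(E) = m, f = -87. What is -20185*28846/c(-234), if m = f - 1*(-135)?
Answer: -291128255/24 ≈ -1.2130e+7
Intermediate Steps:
m = 48 (m = -87 - 1*(-135) = -87 + 135 = 48)
c(E) = 48
-20185*28846/c(-234) = -20185/(48/28846) = -20185/(48*(1/28846)) = -20185/24/14423 = -20185*14423/24 = -291128255/24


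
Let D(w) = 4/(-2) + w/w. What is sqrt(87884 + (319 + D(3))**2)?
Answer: 4*sqrt(11813) ≈ 434.75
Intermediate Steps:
D(w) = -1 (D(w) = 4*(-1/2) + 1 = -2 + 1 = -1)
sqrt(87884 + (319 + D(3))**2) = sqrt(87884 + (319 - 1)**2) = sqrt(87884 + 318**2) = sqrt(87884 + 101124) = sqrt(189008) = 4*sqrt(11813)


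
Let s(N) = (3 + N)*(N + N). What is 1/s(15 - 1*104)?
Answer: 1/15308 ≈ 6.5325e-5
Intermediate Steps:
s(N) = 2*N*(3 + N) (s(N) = (3 + N)*(2*N) = 2*N*(3 + N))
1/s(15 - 1*104) = 1/(2*(15 - 1*104)*(3 + (15 - 1*104))) = 1/(2*(15 - 104)*(3 + (15 - 104))) = 1/(2*(-89)*(3 - 89)) = 1/(2*(-89)*(-86)) = 1/15308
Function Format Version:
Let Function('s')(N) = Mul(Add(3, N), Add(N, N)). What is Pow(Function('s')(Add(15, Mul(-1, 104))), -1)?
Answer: Rational(1, 15308) ≈ 6.5325e-5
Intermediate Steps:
Function('s')(N) = Mul(2, N, Add(3, N)) (Function('s')(N) = Mul(Add(3, N), Mul(2, N)) = Mul(2, N, Add(3, N)))
Pow(Function('s')(Add(15, Mul(-1, 104))), -1) = Pow(Mul(2, Add(15, Mul(-1, 104)), Add(3, Add(15, Mul(-1, 104)))), -1) = Pow(Mul(2, Add(15, -104), Add(3, Add(15, -104))), -1) = Pow(Mul(2, -89, Add(3, -89)), -1) = Pow(Mul(2, -89, -86), -1) = Pow(15308, -1) = Rational(1, 15308)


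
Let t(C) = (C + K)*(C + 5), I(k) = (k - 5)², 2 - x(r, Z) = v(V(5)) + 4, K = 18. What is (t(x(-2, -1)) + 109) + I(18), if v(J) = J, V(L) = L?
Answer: 256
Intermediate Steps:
x(r, Z) = -7 (x(r, Z) = 2 - (5 + 4) = 2 - 1*9 = 2 - 9 = -7)
I(k) = (-5 + k)²
t(C) = (5 + C)*(18 + C) (t(C) = (C + 18)*(C + 5) = (18 + C)*(5 + C) = (5 + C)*(18 + C))
(t(x(-2, -1)) + 109) + I(18) = ((90 + (-7)² + 23*(-7)) + 109) + (-5 + 18)² = ((90 + 49 - 161) + 109) + 13² = (-22 + 109) + 169 = 87 + 169 = 256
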